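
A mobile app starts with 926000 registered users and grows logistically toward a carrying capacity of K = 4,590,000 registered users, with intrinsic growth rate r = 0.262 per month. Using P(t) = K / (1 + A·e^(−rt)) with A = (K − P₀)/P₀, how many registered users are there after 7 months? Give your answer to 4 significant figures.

A = (4590000 − 926000)/926000 = 3.9568
P(7) = 4590000 / (1 + 3.9568·e^(−0.262·7)) = 4590000 / (1 + 3.9568·0.159773)
= 4590000 / 1.63219 ≈ 2812170.65

≈ 2,812,000 registered users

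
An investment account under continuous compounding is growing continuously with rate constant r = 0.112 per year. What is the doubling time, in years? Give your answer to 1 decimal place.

doubling time ≈ 6.2 years

doubling time = ln(2) / |r| = 0.69315 / 0.112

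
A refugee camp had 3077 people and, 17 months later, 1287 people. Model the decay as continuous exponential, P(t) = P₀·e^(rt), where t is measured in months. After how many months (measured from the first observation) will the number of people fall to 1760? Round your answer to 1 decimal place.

t ≈ 10.9 months

r = ln(1287/3077) / 17 ≈ -0.051273 per month
t = ln(1760/3077) / r = -0.55864 / -0.051273 ≈ 10.895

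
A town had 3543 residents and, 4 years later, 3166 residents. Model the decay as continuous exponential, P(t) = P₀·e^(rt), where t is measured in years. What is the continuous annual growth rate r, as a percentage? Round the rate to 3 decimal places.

r ≈ -2.813% per year

3166 = 3543 · e^(r·4)
e^(4r) = 3166/3543 = 0.89359
r = ln(0.89359) / 4 = -0.1125 / 4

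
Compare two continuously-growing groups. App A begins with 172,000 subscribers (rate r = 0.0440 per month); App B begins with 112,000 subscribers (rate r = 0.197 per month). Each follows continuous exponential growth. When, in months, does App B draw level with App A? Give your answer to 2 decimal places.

t ≈ 2.80 months

172000·e^(0.044t) = 112000·e^(0.197t)
172000/112000 = e^((0.197 − 0.044)t) → ln(1.53571) = 0.153·t
t = 0.429 / 0.153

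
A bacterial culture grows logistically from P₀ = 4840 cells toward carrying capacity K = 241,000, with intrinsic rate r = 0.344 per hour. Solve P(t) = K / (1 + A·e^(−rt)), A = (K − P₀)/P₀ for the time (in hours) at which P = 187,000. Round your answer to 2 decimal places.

t ≈ 14.91 hours

A = (241000 − 4840)/4840 = 48.79339
187000 = 241000/(1 + 48.79339·e^(−0.344t)) → 1 + 48.79339·e^(−0.344t) = 1.28877
e^(−0.344t) = 0.005918 → t = ln(168.9697)/0.344 = 5.12972/0.344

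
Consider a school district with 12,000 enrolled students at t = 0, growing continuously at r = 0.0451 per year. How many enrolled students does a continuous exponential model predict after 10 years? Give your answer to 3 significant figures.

P(10) = 12000 · e^(0.0451·10) = 12000 · e^(0.451)
= 12000 · 1.56988 ≈ 18838.58

≈ 18,800 enrolled students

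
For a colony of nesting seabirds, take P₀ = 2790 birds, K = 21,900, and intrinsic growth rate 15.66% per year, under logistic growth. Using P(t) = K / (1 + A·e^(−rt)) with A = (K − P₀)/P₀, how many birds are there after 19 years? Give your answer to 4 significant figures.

≈ 16,230 birds

A = (21900 − 2790)/2790 = 6.84946
P(19) = 21900 / (1 + 6.84946·e^(−0.1566·19)) = 21900 / (1 + 6.84946·0.051027)
= 21900 / 1.34951 ≈ 16228.14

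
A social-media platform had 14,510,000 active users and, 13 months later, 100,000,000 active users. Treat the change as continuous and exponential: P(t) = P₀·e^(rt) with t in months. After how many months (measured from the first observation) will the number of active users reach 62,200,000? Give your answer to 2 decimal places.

r = ln(100000000/14510000) / 13 ≈ 0.148487 per month
t = ln(62200000/14510000) / r = 1.45552 / 0.148487 ≈ 9.802

t ≈ 9.80 months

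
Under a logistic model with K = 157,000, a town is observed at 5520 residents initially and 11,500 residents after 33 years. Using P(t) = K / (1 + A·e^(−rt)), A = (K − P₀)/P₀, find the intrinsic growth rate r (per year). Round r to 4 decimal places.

A = (157000 − 5520)/5520 = 27.44203
11500 = 157000/(1 + 27.44203·e^(−r·33)) → e^(−33r) = (13.65217 − 1)/27.44203 = 0.461051
r = −ln(0.461051)/33 = 0.77425/33

r ≈ 0.0235 per year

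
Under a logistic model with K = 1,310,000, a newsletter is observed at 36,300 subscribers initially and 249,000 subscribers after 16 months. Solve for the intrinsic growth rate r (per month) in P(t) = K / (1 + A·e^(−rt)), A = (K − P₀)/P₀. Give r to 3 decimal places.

r ≈ 0.132 per month

A = (1310000 − 36300)/36300 = 35.08815
249000 = 1310000/(1 + 35.08815·e^(−r·16)) → e^(−16r) = (5.26104 − 1)/35.08815 = 0.121438
r = −ln(0.121438)/16 = 2.10835/16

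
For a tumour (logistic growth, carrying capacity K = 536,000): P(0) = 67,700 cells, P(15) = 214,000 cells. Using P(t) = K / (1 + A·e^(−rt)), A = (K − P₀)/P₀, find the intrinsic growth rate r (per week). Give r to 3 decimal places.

A = (536000 − 67700)/67700 = 6.91728
214000 = 536000/(1 + 6.91728·e^(−r·15)) → e^(−15r) = (2.50467 − 1)/6.91728 = 0.217524
r = −ln(0.217524)/15 = 1.52545/15

r ≈ 0.102 per week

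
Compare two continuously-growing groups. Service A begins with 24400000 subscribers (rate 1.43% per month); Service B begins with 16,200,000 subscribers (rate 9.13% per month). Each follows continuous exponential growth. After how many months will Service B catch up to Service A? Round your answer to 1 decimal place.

24400000·e^(0.0143t) = 16200000·e^(0.0913t)
24400000/16200000 = e^((0.0913 − 0.0143)t) → ln(1.50617) = 0.077·t
t = 0.40957 / 0.077

t ≈ 5.3 months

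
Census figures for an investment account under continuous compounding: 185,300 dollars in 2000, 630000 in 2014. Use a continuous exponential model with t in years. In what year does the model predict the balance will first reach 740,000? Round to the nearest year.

year 2016

r = ln(630000/185300) / 14 = 1.22374/14 ≈ 0.08741 per year
t = ln(740000/185300) / r = 1.38467/0.08741 ≈ 15.84 years after 2000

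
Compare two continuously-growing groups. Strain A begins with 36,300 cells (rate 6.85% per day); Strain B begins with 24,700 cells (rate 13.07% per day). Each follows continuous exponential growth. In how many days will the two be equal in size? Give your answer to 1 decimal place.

36300·e^(0.0685t) = 24700·e^(0.1307t)
36300/24700 = e^((0.1307 − 0.0685)t) → ln(1.46964) = 0.0622·t
t = 0.38501 / 0.0622

t ≈ 6.2 days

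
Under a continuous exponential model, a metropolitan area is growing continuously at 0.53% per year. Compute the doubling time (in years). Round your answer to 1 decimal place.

doubling time ≈ 130.8 years

doubling time = ln(2) / |r| = 0.69315 / 0.0053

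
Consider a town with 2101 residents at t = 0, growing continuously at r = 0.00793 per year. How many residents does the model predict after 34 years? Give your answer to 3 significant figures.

P(34) = 2101 · e^(0.00793·34) = 2101 · e^(0.26962)
= 2101 · 1.30947 ≈ 2751.19

≈ 2,750 residents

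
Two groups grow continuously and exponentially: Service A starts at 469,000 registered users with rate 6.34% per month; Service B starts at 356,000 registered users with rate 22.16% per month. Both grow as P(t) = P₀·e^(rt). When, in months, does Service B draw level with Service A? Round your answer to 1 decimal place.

469000·e^(0.0634t) = 356000·e^(0.2216t)
469000/356000 = e^((0.2216 − 0.0634)t) → ln(1.31742) = 0.1582·t
t = 0.27567 / 0.1582

t ≈ 1.7 months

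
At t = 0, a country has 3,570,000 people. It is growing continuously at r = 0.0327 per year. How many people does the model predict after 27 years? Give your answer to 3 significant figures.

P(27) = 3570000 · e^(0.0327·27) = 3570000 · e^(0.8829)
= 3570000 · 2.4179 ≈ 8631908.22

≈ 8,630,000 people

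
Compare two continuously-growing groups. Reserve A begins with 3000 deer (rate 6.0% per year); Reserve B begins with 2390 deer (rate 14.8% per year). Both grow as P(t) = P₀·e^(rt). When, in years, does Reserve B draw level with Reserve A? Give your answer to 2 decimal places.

3000·e^(0.06t) = 2390·e^(0.148t)
3000/2390 = e^((0.148 − 0.06)t) → ln(1.25523) = 0.088·t
t = 0.22732 / 0.088

t ≈ 2.58 years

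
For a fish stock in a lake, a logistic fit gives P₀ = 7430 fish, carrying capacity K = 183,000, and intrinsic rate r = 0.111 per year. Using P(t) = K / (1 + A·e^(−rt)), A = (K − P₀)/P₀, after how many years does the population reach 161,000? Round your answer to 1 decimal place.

t ≈ 46.4 years

A = (183000 − 7430)/7430 = 23.62988
161000 = 183000/(1 + 23.62988·e^(−0.111t)) → 1 + 23.62988·e^(−0.111t) = 1.13665
e^(−0.111t) = 0.005783 → t = ln(172.92775)/0.111 = 5.15287/0.111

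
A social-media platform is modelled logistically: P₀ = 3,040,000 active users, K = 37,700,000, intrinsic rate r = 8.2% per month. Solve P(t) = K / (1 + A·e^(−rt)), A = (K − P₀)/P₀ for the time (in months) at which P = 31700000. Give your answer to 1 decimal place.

A = (37700000 − 3040000)/3040000 = 11.40132
31700000 = 37700000/(1 + 11.40132·e^(−0.082t)) → 1 + 11.40132·e^(−0.082t) = 1.18927
e^(−0.082t) = 0.016601 → t = ln(60.23695)/0.082 = 4.09829/0.082

t ≈ 50.0 months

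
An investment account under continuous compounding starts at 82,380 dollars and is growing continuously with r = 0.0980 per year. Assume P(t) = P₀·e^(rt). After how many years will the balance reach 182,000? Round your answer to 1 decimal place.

t ≈ 8.1 years

182000 = 82380 · e^(0.098·t)
t = ln(182000/82380) / 0.098 = ln(2.20927) / 0.098 = 0.79266 / 0.098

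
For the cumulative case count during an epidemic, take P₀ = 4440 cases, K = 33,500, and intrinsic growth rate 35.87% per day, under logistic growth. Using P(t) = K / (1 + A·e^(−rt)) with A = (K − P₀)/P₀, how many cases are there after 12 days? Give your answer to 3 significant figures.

A = (33500 − 4440)/4440 = 6.54505
P(12) = 33500 / (1 + 6.54505·e^(−0.3587·12)) = 33500 / (1 + 6.54505·0.013509)
= 33500 / 1.08842 ≈ 30778.65

≈ 30,800 cases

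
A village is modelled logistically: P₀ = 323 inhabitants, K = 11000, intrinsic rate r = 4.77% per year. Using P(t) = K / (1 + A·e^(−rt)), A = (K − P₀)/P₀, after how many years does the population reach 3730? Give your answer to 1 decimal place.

t ≈ 59.3 years

A = (11000 − 323)/323 = 33.05573
3730 = 11000/(1 + 33.05573·e^(−0.0477t)) → 1 + 33.05573·e^(−0.0477t) = 2.94906
e^(−0.0477t) = 0.058963 → t = ln(16.95982)/0.0477 = 2.83085/0.0477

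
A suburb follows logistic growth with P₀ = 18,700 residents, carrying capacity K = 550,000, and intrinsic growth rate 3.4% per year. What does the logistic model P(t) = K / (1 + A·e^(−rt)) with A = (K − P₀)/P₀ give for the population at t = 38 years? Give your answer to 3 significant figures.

A = (550000 − 18700)/18700 = 28.41176
P(38) = 550000 / (1 + 28.41176·e^(−0.034·38)) = 550000 / (1 + 28.41176·0.274721)
= 550000 / 8.8053 ≈ 62462.36

≈ 62,500 residents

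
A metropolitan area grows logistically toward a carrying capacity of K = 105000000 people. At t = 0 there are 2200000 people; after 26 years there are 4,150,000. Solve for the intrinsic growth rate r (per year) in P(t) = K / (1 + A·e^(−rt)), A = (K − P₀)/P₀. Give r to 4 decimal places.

r ≈ 0.0251 per year

A = (105000000 − 2200000)/2200000 = 46.72727
4150000 = 105000000/(1 + 46.72727·e^(−r·26)) → e^(−26r) = (25.3012 − 1)/46.72727 = 0.520065
r = −ln(0.520065)/26 = 0.6538/26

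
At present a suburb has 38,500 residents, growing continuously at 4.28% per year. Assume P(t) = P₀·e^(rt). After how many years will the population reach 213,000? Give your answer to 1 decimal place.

213000 = 38500 · e^(0.0428·t)
t = ln(213000/38500) / 0.0428 = ln(5.53247) / 0.0428 = 1.71063 / 0.0428

t ≈ 40.0 years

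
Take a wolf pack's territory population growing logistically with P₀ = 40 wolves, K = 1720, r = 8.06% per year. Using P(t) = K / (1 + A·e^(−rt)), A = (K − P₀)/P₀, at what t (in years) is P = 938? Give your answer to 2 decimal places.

A = (1720 − 40)/40 = 42
938 = 1720/(1 + 42·e^(−0.0806t)) → 1 + 42·e^(−0.0806t) = 1.83369
e^(−0.0806t) = 0.01985 → t = ln(50.37852)/0.0806 = 3.91956/0.0806

t ≈ 48.63 years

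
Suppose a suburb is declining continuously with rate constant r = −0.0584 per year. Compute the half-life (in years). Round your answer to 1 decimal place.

half-life ≈ 11.9 years

half-life = ln(2) / |r| = 0.69315 / 0.0584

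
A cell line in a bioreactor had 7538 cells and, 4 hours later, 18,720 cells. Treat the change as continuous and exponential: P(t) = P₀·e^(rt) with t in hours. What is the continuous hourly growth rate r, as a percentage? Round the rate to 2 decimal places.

r ≈ 22.74% per hour

18720 = 7538 · e^(r·4)
e^(4r) = 18720/7538 = 2.48342
r = ln(2.48342) / 4 = 0.90964 / 4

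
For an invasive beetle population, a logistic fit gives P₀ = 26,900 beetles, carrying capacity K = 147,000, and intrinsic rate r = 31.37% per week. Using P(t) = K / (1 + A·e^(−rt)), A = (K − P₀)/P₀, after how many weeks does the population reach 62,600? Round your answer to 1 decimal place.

A = (147000 − 26900)/26900 = 4.46468
62600 = 147000/(1 + 4.46468·e^(−0.3137t)) → 1 + 4.46468·e^(−0.3137t) = 2.34824
e^(−0.3137t) = 0.301979 → t = ln(3.31148)/0.3137 = 1.1974/0.3137

t ≈ 3.8 weeks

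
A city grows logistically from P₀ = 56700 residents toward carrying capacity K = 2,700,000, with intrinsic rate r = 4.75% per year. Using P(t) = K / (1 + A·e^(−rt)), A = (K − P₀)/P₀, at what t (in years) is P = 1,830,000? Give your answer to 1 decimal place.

A = (2700000 − 56700)/56700 = 46.61905
1830000 = 2700000/(1 + 46.61905·e^(−0.0475t)) → 1 + 46.61905·e^(−0.0475t) = 1.47541
e^(−0.0475t) = 0.010198 → t = ln(98.06076)/0.0475 = 4.58559/0.0475

t ≈ 96.5 years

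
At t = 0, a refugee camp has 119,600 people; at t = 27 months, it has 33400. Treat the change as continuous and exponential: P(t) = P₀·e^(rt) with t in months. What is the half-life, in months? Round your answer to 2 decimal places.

half-life ≈ 14.67 months

r = ln(33400/119600) / 27 = ln(0.27926) / 27 ≈ -0.047244 per month
half-life = ln 2 / |r| = 0.69315 / 0.047244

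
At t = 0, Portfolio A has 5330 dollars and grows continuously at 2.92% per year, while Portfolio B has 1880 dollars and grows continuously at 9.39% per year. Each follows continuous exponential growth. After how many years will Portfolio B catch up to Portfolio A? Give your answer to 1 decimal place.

t ≈ 16.1 years

5330·e^(0.0292t) = 1880·e^(0.0939t)
5330/1880 = e^((0.0939 − 0.0292)t) → ln(2.83511) = 0.0647·t
t = 1.04208 / 0.0647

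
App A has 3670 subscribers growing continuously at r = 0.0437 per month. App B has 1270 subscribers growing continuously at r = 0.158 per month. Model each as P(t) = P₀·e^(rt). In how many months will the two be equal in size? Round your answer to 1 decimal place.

3670·e^(0.0437t) = 1270·e^(0.158t)
3670/1270 = e^((0.158 − 0.0437)t) → ln(2.88976) = 0.1143·t
t = 1.06117 / 0.1143

t ≈ 9.3 months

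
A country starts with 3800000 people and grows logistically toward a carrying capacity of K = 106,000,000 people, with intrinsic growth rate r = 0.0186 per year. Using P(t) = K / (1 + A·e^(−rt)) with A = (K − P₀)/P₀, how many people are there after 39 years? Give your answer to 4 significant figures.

≈ 7,560,000 people

A = (106000000 − 3800000)/3800000 = 26.89474
P(39) = 106000000 / (1 + 26.89474·e^(−0.0186·39)) = 106000000 / (1 + 26.89474·0.484131)
= 106000000 / 14.02057 ≈ 7560318.92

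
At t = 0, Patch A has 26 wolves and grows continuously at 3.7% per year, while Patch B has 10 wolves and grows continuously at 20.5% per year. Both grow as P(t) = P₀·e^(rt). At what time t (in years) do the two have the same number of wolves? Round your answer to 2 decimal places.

t ≈ 5.69 years

26·e^(0.037t) = 10·e^(0.205t)
26/10 = e^((0.205 − 0.037)t) → ln(2.6) = 0.168·t
t = 0.95551 / 0.168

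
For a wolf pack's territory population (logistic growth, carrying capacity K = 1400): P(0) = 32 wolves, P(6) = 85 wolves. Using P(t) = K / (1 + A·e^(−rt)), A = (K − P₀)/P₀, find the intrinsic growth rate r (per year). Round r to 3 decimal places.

A = (1400 − 32)/32 = 42.75
85 = 1400/(1 + 42.75·e^(−r·6)) → e^(−6r) = (16.47059 − 1)/42.75 = 0.361885
r = −ln(0.361885)/6 = 1.01643/6

r ≈ 0.169 per year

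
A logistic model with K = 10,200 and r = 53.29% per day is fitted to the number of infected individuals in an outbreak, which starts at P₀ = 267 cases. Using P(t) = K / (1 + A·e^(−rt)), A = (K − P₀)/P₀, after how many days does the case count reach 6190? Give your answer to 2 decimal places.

t ≈ 7.60 days

A = (10200 − 267)/267 = 37.20225
6190 = 10200/(1 + 37.20225·e^(−0.5329t)) → 1 + 37.20225·e^(−0.5329t) = 1.64782
e^(−0.5329t) = 0.017413 → t = ln(57.42691)/0.5329 = 4.05051/0.5329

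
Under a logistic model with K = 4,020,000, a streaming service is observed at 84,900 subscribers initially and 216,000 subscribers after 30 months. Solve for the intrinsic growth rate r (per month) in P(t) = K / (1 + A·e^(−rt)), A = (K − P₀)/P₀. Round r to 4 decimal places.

A = (4020000 − 84900)/84900 = 46.34982
216000 = 4020000/(1 + 46.34982·e^(−r·30)) → e^(−30r) = (18.61111 − 1)/46.34982 = 0.379961
r = −ln(0.379961)/30 = 0.96769/30

r ≈ 0.0323 per month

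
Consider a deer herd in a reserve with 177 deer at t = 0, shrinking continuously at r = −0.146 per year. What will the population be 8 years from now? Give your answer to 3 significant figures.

≈ 55.0 deer

P(8) = 177 · e^(-0.146·8) = 177 · e^(-1.168)
= 177 · 0.31099 ≈ 55.04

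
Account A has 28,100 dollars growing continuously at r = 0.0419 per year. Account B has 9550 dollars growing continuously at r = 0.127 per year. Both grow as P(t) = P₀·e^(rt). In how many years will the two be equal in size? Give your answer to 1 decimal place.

28100·e^(0.0419t) = 9550·e^(0.127t)
28100/9550 = e^((0.127 − 0.0419)t) → ln(2.94241) = 0.0851·t
t = 1.07923 / 0.0851

t ≈ 12.7 years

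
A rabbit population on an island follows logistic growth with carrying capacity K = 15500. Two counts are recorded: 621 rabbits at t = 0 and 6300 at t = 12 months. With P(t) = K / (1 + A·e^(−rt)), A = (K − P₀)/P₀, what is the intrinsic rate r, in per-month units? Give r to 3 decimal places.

r ≈ 0.233 per month

A = (15500 − 621)/621 = 23.95974
6300 = 15500/(1 + 23.95974·e^(−r·12)) → e^(−12r) = (2.46032 − 1)/23.95974 = 0.060949
r = −ln(0.060949)/12 = 2.79772/12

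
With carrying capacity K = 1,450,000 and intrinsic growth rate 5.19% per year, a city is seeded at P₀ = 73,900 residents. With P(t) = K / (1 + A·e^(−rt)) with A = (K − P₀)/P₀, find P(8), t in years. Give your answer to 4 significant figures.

≈ 109,100 residents

A = (1450000 − 73900)/73900 = 18.62111
P(8) = 1450000 / (1 + 18.62111·e^(−0.0519·8)) = 1450000 / (1 + 18.62111·0.660208)
= 1450000 / 13.29381 ≈ 109073.32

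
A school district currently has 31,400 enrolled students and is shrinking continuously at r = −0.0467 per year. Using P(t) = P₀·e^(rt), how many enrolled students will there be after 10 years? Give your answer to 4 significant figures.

≈ 19,680 enrolled students

P(10) = 31400 · e^(-0.0467·10) = 31400 · e^(-0.467)
= 31400 · 0.62688 ≈ 19684.03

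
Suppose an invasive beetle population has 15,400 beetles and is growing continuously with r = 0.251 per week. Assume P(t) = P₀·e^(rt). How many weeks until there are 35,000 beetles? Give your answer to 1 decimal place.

t ≈ 3.3 weeks

35000 = 15400 · e^(0.251·t)
t = ln(35000/15400) / 0.251 = ln(2.27273) / 0.251 = 0.82098 / 0.251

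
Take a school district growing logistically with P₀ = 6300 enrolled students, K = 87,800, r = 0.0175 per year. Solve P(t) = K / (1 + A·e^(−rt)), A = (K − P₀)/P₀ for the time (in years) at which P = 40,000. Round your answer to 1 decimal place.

t ≈ 136.1 years

A = (87800 − 6300)/6300 = 12.93651
40000 = 87800/(1 + 12.93651·e^(−0.0175t)) → 1 + 12.93651·e^(−0.0175t) = 2.195
e^(−0.0175t) = 0.092374 → t = ln(10.82553)/0.0175 = 2.38191/0.0175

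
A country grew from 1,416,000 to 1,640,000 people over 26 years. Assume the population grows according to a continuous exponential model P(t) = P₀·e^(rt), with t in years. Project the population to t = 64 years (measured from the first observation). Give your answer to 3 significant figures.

≈ 2,030,000 people

r = ln(1640000/1416000) / 26 ≈ 0.005648 per year
P(64) = 1416000 · e^(0.005648·64) = 1416000 · 1.43548 ≈ 2032645.49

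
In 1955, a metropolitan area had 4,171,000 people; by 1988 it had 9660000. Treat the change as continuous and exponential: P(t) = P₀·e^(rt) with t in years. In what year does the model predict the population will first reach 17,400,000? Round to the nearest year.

year 2011

r = ln(9660000/4171000) / 33 = 0.83984/33 ≈ 0.02545 per year
t = ln(17400000/4171000) / r = 1.42831/0.02545 ≈ 56.12 years after 1955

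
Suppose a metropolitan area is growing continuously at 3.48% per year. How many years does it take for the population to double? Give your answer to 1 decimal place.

doubling time ≈ 19.9 years

doubling time = ln(2) / |r| = 0.69315 / 0.0348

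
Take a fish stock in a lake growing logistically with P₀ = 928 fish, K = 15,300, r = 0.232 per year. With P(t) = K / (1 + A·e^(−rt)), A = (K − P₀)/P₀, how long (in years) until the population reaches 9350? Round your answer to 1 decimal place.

t ≈ 13.8 years

A = (15300 − 928)/928 = 15.48707
9350 = 15300/(1 + 15.48707·e^(−0.232t)) → 1 + 15.48707·e^(−0.232t) = 1.63636
e^(−0.232t) = 0.04109 → t = ln(24.33682)/0.232 = 3.19199/0.232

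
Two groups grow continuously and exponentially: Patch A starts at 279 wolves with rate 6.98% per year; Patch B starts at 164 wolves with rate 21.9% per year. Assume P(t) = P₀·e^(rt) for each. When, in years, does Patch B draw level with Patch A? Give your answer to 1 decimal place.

t ≈ 3.6 years

279·e^(0.0698t) = 164·e^(0.219t)
279/164 = e^((0.219 − 0.0698)t) → ln(1.70122) = 0.1492·t
t = 0.53135 / 0.1492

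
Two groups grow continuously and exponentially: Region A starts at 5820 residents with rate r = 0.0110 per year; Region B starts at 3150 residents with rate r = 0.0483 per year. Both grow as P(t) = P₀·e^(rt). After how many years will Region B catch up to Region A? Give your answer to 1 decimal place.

t ≈ 16.5 years

5820·e^(0.011t) = 3150·e^(0.0483t)
5820/3150 = e^((0.0483 − 0.011)t) → ln(1.84762) = 0.0373·t
t = 0.6139 / 0.0373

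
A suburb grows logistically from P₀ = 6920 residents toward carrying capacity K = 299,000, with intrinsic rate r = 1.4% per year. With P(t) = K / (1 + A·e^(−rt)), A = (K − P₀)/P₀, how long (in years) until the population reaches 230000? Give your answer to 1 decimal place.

A = (299000 − 6920)/6920 = 42.20809
230000 = 299000/(1 + 42.20809·e^(−0.014t)) → 1 + 42.20809·e^(−0.014t) = 1.3
e^(−0.014t) = 0.007108 → t = ln(140.69364)/0.014 = 4.94658/0.014

t ≈ 353.3 years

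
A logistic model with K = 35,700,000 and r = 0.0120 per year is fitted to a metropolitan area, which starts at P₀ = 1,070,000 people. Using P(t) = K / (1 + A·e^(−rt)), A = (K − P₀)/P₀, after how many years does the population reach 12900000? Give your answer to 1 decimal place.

A = (35700000 − 1070000)/1070000 = 32.36449
12900000 = 35700000/(1 + 32.36449·e^(−0.012t)) → 1 + 32.36449·e^(−0.012t) = 2.76744
e^(−0.012t) = 0.054611 → t = ln(18.31149)/0.012 = 2.90753/0.012

t ≈ 242.3 years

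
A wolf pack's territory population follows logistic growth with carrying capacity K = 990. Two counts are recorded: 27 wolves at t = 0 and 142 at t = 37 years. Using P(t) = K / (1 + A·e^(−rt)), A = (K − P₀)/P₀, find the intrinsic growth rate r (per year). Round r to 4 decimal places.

r ≈ 0.0483 per year

A = (990 − 27)/27 = 35.66667
142 = 990/(1 + 35.66667·e^(−r·37)) → e^(−37r) = (6.97183 − 1)/35.66667 = 0.167435
r = −ln(0.167435)/37 = 1.78716/37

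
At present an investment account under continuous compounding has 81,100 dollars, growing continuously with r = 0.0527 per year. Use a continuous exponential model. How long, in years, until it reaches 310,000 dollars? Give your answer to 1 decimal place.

t ≈ 25.4 years

310000 = 81100 · e^(0.0527·t)
t = ln(310000/81100) / 0.0527 = ln(3.82244) / 0.0527 = 1.34089 / 0.0527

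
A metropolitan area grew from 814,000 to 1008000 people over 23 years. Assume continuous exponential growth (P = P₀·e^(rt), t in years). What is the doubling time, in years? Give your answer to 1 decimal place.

doubling time ≈ 74.6 years

r = ln(1008000/814000) / 23 = ln(1.23833) / 23 ≈ 0.009294 per year
doubling time = ln 2 / |r| = 0.69315 / 0.009294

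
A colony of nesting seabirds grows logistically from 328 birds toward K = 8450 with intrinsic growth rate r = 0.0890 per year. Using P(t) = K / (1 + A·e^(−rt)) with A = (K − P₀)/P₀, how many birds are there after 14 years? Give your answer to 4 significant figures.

≈ 1,040 birds

A = (8450 − 328)/328 = 24.7622
P(14) = 8450 / (1 + 24.7622·e^(−0.089·14)) = 8450 / (1 + 24.7622·0.287653)
= 8450 / 8.12292 ≈ 1040.27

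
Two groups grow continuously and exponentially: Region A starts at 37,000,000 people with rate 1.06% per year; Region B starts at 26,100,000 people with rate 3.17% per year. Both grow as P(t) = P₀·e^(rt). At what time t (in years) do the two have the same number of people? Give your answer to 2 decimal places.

37000000·e^(0.0106t) = 26100000·e^(0.0317t)
37000000/26100000 = e^((0.0317 − 0.0106)t) → ln(1.41762) = 0.0211·t
t = 0.34898 / 0.0211

t ≈ 16.54 years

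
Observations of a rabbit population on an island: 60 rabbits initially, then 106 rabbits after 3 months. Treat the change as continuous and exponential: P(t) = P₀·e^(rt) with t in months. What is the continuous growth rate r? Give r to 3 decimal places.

r ≈ 0.190 per month

106 = 60 · e^(r·3)
e^(3r) = 106/60 = 1.76667
r = ln(1.76667) / 3 = 0.56909 / 3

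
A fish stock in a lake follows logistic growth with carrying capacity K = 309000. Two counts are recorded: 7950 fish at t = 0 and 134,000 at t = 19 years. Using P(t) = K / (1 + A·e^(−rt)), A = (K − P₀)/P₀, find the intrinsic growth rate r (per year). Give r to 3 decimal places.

r ≈ 0.177 per year

A = (309000 − 7950)/7950 = 37.86792
134000 = 309000/(1 + 37.86792·e^(−r·19)) → e^(−19r) = (2.30597 − 1)/37.86792 = 0.034488
r = −ln(0.034488)/19 = 3.36716/19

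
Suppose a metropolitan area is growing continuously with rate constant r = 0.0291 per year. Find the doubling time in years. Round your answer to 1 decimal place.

doubling time = ln(2) / |r| = 0.69315 / 0.0291

doubling time ≈ 23.8 years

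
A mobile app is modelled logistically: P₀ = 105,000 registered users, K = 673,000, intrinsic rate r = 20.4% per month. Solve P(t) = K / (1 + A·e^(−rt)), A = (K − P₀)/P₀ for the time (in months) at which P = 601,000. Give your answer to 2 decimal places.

A = (673000 − 105000)/105000 = 5.40952
601000 = 673000/(1 + 5.40952·e^(−0.204t)) → 1 + 5.40952·e^(−0.204t) = 1.1198
e^(−0.204t) = 0.022146 → t = ln(45.1545)/0.204 = 3.81009/0.204

t ≈ 18.68 months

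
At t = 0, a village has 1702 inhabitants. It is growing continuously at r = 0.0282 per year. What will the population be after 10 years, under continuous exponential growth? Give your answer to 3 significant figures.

P(10) = 1702 · e^(0.0282·10) = 1702 · e^(0.282)
= 1702 · 1.32578 ≈ 2256.48

≈ 2,260 inhabitants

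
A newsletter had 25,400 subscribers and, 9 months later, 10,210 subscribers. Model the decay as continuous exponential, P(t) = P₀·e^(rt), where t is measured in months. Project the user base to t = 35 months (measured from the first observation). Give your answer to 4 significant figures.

≈ 733.8 subscribers

r = ln(10210/25400) / 9 ≈ -0.101265 per month
P(35) = 25400 · e^(-0.101265·35) = 25400 · 0.02889 ≈ 733.8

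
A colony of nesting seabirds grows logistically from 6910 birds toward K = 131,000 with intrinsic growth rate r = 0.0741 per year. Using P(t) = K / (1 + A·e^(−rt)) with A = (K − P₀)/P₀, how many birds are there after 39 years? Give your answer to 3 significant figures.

≈ 65,600 birds

A = (131000 − 6910)/6910 = 17.95803
P(39) = 131000 / (1 + 17.95803·e^(−0.0741·39)) = 131000 / (1 + 17.95803·0.055582)
= 131000 / 1.99814 ≈ 65561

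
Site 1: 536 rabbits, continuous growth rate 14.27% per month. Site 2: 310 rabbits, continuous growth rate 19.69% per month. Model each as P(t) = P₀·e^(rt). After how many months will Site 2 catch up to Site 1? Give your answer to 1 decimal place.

536·e^(0.1427t) = 310·e^(0.1969t)
536/310 = e^((0.1969 − 0.1427)t) → ln(1.72903) = 0.0542·t
t = 0.54756 / 0.0542

t ≈ 10.1 months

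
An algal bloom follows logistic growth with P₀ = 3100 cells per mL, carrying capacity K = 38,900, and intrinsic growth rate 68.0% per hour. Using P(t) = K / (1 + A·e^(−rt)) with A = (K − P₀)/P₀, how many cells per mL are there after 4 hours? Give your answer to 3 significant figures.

≈ 22,100 cells per mL

A = (38900 − 3100)/3100 = 11.54839
P(4) = 38900 / (1 + 11.54839·e^(−0.68·4)) = 38900 / (1 + 11.54839·0.065875)
= 38900 / 1.76075 ≈ 22092.89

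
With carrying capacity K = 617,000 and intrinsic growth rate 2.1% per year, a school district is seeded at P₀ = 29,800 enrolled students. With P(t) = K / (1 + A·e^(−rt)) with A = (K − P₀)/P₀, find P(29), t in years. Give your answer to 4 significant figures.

A = (617000 − 29800)/29800 = 19.7047
P(29) = 617000 / (1 + 19.7047·e^(−0.021·29)) = 617000 / (1 + 19.7047·0.543894)
= 617000 / 11.71728 ≈ 52657.29

≈ 52,660 enrolled students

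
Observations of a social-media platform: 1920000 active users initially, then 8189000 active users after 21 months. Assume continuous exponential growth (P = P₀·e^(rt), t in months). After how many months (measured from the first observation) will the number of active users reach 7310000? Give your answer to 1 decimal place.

t ≈ 19.4 months

r = ln(8189000/1920000) / 21 ≈ 0.06907 per month
t = ln(7310000/1920000) / r = 1.33692 / 0.06907 ≈ 19.356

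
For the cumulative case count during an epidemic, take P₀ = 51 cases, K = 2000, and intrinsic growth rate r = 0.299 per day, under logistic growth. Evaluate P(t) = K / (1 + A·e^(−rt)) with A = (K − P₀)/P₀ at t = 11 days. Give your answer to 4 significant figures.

A = (2000 − 51)/51 = 38.21569
P(11) = 2000 / (1 + 38.21569·e^(−0.299·11)) = 2000 / (1 + 38.21569·0.037291)
= 2000 / 2.42511 ≈ 824.71

≈ 824.7 cases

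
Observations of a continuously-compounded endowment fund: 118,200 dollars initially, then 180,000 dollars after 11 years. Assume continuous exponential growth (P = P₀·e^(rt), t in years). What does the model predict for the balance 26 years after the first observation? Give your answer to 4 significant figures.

≈ 319,400 dollars

r = ln(180000/118200) / 11 ≈ 0.038234 per year
P(26) = 118200 · e^(0.038234·26) = 118200 · 2.70228 ≈ 319409.29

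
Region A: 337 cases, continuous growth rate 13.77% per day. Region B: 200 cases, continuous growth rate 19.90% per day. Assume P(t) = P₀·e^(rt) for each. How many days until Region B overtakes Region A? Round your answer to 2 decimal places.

337·e^(0.1377t) = 200·e^(0.199t)
337/200 = e^((0.199 − 0.1377)t) → ln(1.685) = 0.0613·t
t = 0.52177 / 0.0613

t ≈ 8.51 days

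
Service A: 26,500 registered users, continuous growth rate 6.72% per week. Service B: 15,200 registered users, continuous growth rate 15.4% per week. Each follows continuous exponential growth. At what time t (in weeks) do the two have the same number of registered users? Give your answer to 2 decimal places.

26500·e^(0.0672t) = 15200·e^(0.154t)
26500/15200 = e^((0.154 − 0.0672)t) → ln(1.74342) = 0.0868·t
t = 0.55585 / 0.0868

t ≈ 6.40 weeks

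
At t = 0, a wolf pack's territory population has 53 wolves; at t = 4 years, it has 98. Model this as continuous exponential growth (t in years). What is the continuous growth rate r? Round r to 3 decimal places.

98 = 53 · e^(r·4)
e^(4r) = 98/53 = 1.84906
r = ln(1.84906) / 4 = 0.61468 / 4

r ≈ 0.154 per year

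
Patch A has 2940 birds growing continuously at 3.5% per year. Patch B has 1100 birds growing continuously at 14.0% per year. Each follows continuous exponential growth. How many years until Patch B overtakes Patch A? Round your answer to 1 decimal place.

2940·e^(0.035t) = 1100·e^(0.14t)
2940/1100 = e^((0.14 − 0.035)t) → ln(2.67273) = 0.105·t
t = 0.9831 / 0.105

t ≈ 9.4 years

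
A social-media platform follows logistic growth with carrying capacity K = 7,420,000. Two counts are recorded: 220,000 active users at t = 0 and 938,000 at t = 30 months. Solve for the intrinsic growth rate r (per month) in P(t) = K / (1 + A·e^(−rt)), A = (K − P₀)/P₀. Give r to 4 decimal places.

A = (7420000 − 220000)/220000 = 32.72727
938000 = 7420000/(1 + 32.72727·e^(−r·30)) → e^(−30r) = (7.91045 − 1)/32.72727 = 0.211153
r = −ln(0.211153)/30 = 1.55517/30

r ≈ 0.0518 per month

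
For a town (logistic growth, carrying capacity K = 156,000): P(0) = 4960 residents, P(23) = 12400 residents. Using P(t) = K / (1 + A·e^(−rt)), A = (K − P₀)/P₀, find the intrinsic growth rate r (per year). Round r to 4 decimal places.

A = (156000 − 4960)/4960 = 30.45161
12400 = 156000/(1 + 30.45161·e^(−r·23)) → e^(−23r) = (12.58065 − 1)/30.45161 = 0.380297
r = −ln(0.380297)/23 = 0.9668/23

r ≈ 0.0420 per year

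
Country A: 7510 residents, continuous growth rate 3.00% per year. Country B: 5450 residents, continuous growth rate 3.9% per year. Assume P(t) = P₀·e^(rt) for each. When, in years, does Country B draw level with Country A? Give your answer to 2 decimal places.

7510·e^(0.03t) = 5450·e^(0.039t)
7510/5450 = e^((0.039 − 0.03)t) → ln(1.37798) = 0.009·t
t = 0.32062 / 0.009

t ≈ 35.62 years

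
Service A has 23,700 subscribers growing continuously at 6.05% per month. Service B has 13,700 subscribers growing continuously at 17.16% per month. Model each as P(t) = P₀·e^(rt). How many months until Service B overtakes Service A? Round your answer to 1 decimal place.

23700·e^(0.0605t) = 13700·e^(0.1716t)
23700/13700 = e^((0.1716 − 0.0605)t) → ln(1.72993) = 0.1111·t
t = 0.54808 / 0.1111

t ≈ 4.9 months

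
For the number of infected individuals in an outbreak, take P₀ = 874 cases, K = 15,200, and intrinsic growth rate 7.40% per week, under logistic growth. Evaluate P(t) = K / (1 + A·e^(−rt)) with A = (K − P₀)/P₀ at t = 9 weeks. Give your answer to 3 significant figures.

A = (15200 − 874)/874 = 16.3913
P(9) = 15200 / (1 + 16.3913·e^(−0.074·9)) = 15200 / (1 + 16.3913·0.51376)
= 15200 / 9.42119 ≈ 1613.38

≈ 1,610 cases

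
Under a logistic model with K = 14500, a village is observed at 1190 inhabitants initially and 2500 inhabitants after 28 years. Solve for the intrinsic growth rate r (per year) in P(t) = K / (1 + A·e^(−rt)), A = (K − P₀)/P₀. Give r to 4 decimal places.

r ≈ 0.0302 per year

A = (14500 − 1190)/1190 = 11.18487
2500 = 14500/(1 + 11.18487·e^(−r·28)) → e^(−28r) = (5.8 − 1)/11.18487 = 0.429151
r = −ln(0.429151)/28 = 0.84595/28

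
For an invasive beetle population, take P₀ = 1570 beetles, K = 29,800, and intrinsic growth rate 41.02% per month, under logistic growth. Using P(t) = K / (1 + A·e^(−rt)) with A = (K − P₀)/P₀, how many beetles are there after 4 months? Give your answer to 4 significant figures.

A = (29800 − 1570)/1570 = 17.98089
P(4) = 29800 / (1 + 17.98089·e^(−0.4102·4)) = 29800 / (1 + 17.98089·0.193825)
= 29800 / 4.48514 ≈ 6644.16

≈ 6,644 beetles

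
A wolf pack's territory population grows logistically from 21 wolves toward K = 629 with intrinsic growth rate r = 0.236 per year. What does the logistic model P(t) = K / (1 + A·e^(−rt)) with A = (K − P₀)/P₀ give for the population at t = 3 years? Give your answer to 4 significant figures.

A = (629 − 21)/21 = 28.95238
P(3) = 629 / (1 + 28.95238·e^(−0.236·3)) = 629 / (1 + 28.95238·0.492628)
= 629 / 15.26277 ≈ 41.21

≈ 41.21 wolves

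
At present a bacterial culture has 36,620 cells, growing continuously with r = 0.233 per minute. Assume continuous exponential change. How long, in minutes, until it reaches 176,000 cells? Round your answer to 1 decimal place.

176000 = 36620 · e^(0.233·t)
t = ln(176000/36620) / 0.233 = ln(4.80612) / 0.233 = 1.56989 / 0.233

t ≈ 6.7 minutes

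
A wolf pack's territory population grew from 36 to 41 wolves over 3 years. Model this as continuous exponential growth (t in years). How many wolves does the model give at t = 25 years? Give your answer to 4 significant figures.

≈ 106.4 wolves

r = ln(41/36) / 3 ≈ 0.043351 per year
P(25) = 36 · e^(0.043351·25) = 36 · 2.95582 ≈ 106.41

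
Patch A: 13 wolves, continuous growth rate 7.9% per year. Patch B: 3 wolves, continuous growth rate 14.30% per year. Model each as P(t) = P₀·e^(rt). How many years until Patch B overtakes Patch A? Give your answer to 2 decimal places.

13·e^(0.079t) = 3·e^(0.143t)
13/3 = e^((0.143 − 0.079)t) → ln(4.33333) = 0.064·t
t = 1.46634 / 0.064

t ≈ 22.91 years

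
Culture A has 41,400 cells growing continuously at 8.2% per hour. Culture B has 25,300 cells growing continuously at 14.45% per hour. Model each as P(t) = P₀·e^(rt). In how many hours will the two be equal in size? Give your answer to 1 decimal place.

t ≈ 7.9 hours

41400·e^(0.082t) = 25300·e^(0.1445t)
41400/25300 = e^((0.1445 − 0.082)t) → ln(1.63636) = 0.0625·t
t = 0.49248 / 0.0625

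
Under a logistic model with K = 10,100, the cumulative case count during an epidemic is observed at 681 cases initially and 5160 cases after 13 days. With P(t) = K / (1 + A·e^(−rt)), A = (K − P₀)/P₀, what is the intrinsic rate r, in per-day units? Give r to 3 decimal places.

A = (10100 − 681)/681 = 13.83113
5160 = 10100/(1 + 13.83113·e^(−r·13)) → e^(−13r) = (1.95736 − 1)/13.83113 = 0.069218
r = −ln(0.069218)/13 = 2.67049/13

r ≈ 0.205 per day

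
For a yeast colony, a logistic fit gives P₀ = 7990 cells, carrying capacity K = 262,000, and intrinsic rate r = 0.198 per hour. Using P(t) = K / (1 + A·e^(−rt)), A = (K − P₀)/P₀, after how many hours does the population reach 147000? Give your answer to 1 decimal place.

t ≈ 18.7 hours

A = (262000 − 7990)/7990 = 31.79099
147000 = 262000/(1 + 31.79099·e^(−0.198t)) → 1 + 31.79099·e^(−0.198t) = 1.78231
e^(−0.198t) = 0.024608 → t = ln(40.63718)/0.198 = 3.70468/0.198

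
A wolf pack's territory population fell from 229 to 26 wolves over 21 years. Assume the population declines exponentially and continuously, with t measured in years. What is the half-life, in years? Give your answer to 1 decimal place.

r = ln(26/229) / 21 = ln(0.11354) / 21 ≈ -0.103601 per year
half-life = ln 2 / |r| = 0.69315 / 0.103601

half-life ≈ 6.7 years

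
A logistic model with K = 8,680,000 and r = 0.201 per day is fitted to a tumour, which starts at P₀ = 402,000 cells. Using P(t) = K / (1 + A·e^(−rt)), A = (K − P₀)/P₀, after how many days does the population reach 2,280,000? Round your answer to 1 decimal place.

t ≈ 9.9 days

A = (8680000 − 402000)/402000 = 20.59204
2280000 = 8680000/(1 + 20.59204·e^(−0.201t)) → 1 + 20.59204·e^(−0.201t) = 3.80702
e^(−0.201t) = 0.136316 → t = ln(7.33591)/0.201 = 1.99278/0.201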